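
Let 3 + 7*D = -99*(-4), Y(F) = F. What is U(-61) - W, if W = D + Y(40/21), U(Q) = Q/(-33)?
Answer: -12982/231 ≈ -56.199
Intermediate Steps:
U(Q) = -Q/33 (U(Q) = Q*(-1/33) = -Q/33)
D = 393/7 (D = -3/7 + (-99*(-4))/7 = -3/7 + (⅐)*396 = -3/7 + 396/7 = 393/7 ≈ 56.143)
W = 1219/21 (W = 393/7 + 40/21 = 1219/21 ≈ 58.048)
U(-61) - W = -1/33*(-61) - 1*1219/21 = 61/33 - 1219/21 = -12982/231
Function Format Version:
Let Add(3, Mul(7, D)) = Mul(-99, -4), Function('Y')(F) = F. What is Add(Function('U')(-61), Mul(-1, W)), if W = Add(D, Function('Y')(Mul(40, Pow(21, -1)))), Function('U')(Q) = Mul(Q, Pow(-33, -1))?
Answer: Rational(-12982, 231) ≈ -56.199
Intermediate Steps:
Function('U')(Q) = Mul(Rational(-1, 33), Q) (Function('U')(Q) = Mul(Q, Rational(-1, 33)) = Mul(Rational(-1, 33), Q))
D = Rational(393, 7) (D = Add(Rational(-3, 7), Mul(Rational(1, 7), Mul(-99, -4))) = Add(Rational(-3, 7), Mul(Rational(1, 7), 396)) = Add(Rational(-3, 7), Rational(396, 7)) = Rational(393, 7) ≈ 56.143)
W = Rational(1219, 21) (W = Add(Rational(393, 7), Mul(40, Pow(21, -1))) = Add(Rational(393, 7), Mul(40, Rational(1, 21))) = Add(Rational(393, 7), Rational(40, 21)) = Rational(1219, 21) ≈ 58.048)
Add(Function('U')(-61), Mul(-1, W)) = Add(Mul(Rational(-1, 33), -61), Mul(-1, Rational(1219, 21))) = Add(Rational(61, 33), Rational(-1219, 21)) = Rational(-12982, 231)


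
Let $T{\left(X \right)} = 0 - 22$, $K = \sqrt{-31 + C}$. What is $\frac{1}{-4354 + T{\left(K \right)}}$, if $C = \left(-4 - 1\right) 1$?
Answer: $- \frac{1}{4376} \approx -0.00022852$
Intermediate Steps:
$C = -5$ ($C = \left(-5\right) 1 = -5$)
$K = 6 i$ ($K = \sqrt{-31 - 5} = \sqrt{-36} = 6 i \approx 6.0 i$)
$T{\left(X \right)} = -22$
$\frac{1}{-4354 + T{\left(K \right)}} = \frac{1}{-4354 - 22} = \frac{1}{-4376} = - \frac{1}{4376}$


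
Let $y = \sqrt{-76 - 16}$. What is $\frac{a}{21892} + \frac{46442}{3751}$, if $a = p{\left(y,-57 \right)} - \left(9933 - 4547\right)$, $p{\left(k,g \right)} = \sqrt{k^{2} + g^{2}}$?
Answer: $\frac{45295699}{3732586} + \frac{\sqrt{3157}}{21892} \approx 12.138$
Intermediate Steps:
$y = 2 i \sqrt{23}$ ($y = \sqrt{-92} = 2 i \sqrt{23} \approx 9.5917 i$)
$p{\left(k,g \right)} = \sqrt{g^{2} + k^{2}}$
$a = -5386 + \sqrt{3157}$ ($a = \sqrt{\left(-57\right)^{2} + \left(2 i \sqrt{23}\right)^{2}} - \left(9933 - 4547\right) = \sqrt{3249 - 92} - \left(9933 - 4547\right) = \sqrt{3157} - 5386 = -5386 + \sqrt{3157} \approx -5329.8$)
$\frac{a}{21892} + \frac{46442}{3751} = \frac{-5386 + \sqrt{3157}}{21892} + \frac{46442}{3751} = \left(-5386 + \sqrt{3157}\right) \frac{1}{21892} + 46442 \cdot \frac{1}{3751} = \left(- \frac{2693}{10946} + \frac{\sqrt{3157}}{21892}\right) + \frac{4222}{341} = \frac{45295699}{3732586} + \frac{\sqrt{3157}}{21892}$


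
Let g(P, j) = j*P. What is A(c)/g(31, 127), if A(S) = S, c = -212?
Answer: -212/3937 ≈ -0.053848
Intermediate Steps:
g(P, j) = P*j
A(c)/g(31, 127) = -212/(31*127) = -212/3937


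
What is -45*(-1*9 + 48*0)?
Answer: 405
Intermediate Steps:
-45*(-1*9 + 48*0) = -45*(-9 + 0) = -45*(-9) = 405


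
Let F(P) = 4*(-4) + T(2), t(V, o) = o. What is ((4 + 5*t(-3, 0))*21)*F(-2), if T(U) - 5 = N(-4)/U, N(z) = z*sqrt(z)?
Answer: -924 - 336*I ≈ -924.0 - 336.0*I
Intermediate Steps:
N(z) = z**(3/2)
T(U) = 5 - 8*I/U (T(U) = 5 + (-4)**(3/2)/U = 5 + (-8*I)/U = 5 - 8*I/U)
F(P) = -11 - 4*I (F(P) = 4*(-4) + (5 - 8*I/2) = -16 + (5 - 8*I*1/2) = -16 + (5 - 4*I) = -11 - 4*I)
((4 + 5*t(-3, 0))*21)*F(-2) = ((4 + 5*0)*21)*(-11 - 4*I) = ((4 + 0)*21)*(-11 - 4*I) = (4*21)*(-11 - 4*I) = 84*(-11 - 4*I) = -924 - 336*I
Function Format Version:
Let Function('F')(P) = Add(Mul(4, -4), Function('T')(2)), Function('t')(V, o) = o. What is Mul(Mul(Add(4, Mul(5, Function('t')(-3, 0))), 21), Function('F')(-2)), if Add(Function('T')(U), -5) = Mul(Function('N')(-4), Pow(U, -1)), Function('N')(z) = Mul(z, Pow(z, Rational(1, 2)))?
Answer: Add(-924, Mul(-336, I)) ≈ Add(-924.00, Mul(-336.00, I))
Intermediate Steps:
Function('N')(z) = Pow(z, Rational(3, 2))
Function('T')(U) = Add(5, Mul(-8, I, Pow(U, -1))) (Function('T')(U) = Add(5, Mul(Pow(-4, Rational(3, 2)), Pow(U, -1))) = Add(5, Mul(Mul(-8, I), Pow(U, -1))) = Add(5, Mul(-8, I, Pow(U, -1))))
Function('F')(P) = Add(-11, Mul(-4, I)) (Function('F')(P) = Add(Mul(4, -4), Add(5, Mul(-8, I, Pow(2, -1)))) = Add(-16, Add(5, Mul(-8, I, Rational(1, 2)))) = Add(-16, Add(5, Mul(-4, I))) = Add(-11, Mul(-4, I)))
Mul(Mul(Add(4, Mul(5, Function('t')(-3, 0))), 21), Function('F')(-2)) = Mul(Mul(Add(4, Mul(5, 0)), 21), Add(-11, Mul(-4, I))) = Mul(Mul(Add(4, 0), 21), Add(-11, Mul(-4, I))) = Mul(Mul(4, 21), Add(-11, Mul(-4, I))) = Mul(84, Add(-11, Mul(-4, I))) = Add(-924, Mul(-336, I))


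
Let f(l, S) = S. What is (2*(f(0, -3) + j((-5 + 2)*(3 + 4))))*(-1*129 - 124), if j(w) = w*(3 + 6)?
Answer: 97152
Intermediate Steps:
j(w) = 9*w (j(w) = w*9 = 9*w)
(2*(f(0, -3) + j((-5 + 2)*(3 + 4))))*(-1*129 - 124) = (2*(-3 + 9*((-5 + 2)*(3 + 4))))*(-1*129 - 124) = (2*(-3 + 9*(-3*7)))*(-129 - 124) = (2*(-3 + 9*(-21)))*(-253) = (2*(-3 - 189))*(-253) = (2*(-192))*(-253) = -384*(-253) = 97152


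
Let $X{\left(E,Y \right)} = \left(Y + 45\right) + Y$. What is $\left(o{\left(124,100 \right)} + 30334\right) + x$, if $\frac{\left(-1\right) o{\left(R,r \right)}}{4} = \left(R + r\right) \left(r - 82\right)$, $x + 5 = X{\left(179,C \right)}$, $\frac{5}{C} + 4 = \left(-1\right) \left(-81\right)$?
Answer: $\frac{1096952}{77} \approx 14246.0$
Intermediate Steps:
$C = \frac{5}{77}$ ($C = \frac{5}{-4 - -81} = \frac{5}{-4 + 81} = \frac{5}{77} \approx 0.064935$)
$X{\left(E,Y \right)} = 45 + 2 Y$ ($X{\left(E,Y \right)} = \left(45 + Y\right) + Y = 45 + 2 Y$)
$x = \frac{3090}{77}$ ($x = -5 + \left(45 + 2 \cdot \frac{5}{77}\right) = -5 + \left(45 + \frac{10}{77}\right) = -5 + \frac{3475}{77} = \frac{3090}{77} \approx 40.13$)
$o{\left(R,r \right)} = - 4 \left(-82 + r\right) \left(R + r\right)$ ($o{\left(R,r \right)} = - 4 \left(R + r\right) \left(r - 82\right) = - 4 \left(R + r\right) \left(-82 + r\right) = - 4 \left(-82 + r\right) \left(R + r\right)$)
$\left(o{\left(124,100 \right)} + 30334\right) + x = \left(\left(- 4 \cdot 100^{2} + 328 \cdot 124 + 328 \cdot 100 - 496 \cdot 100\right) + 30334\right) + \frac{3090}{77} = \left(\left(\left(-4\right) 10000 + 40672 + 32800 - 49600\right) + 30334\right) + \frac{3090}{77} = \left(\left(-40000 + 40672 + 32800 - 49600\right) + 30334\right) + \frac{3090}{77} = \left(-16128 + 30334\right) + \frac{3090}{77} = 14206 + \frac{3090}{77} = \frac{1096952}{77}$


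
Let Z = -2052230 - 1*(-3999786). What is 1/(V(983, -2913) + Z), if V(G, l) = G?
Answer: 1/1948539 ≈ 5.1321e-7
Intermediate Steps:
Z = 1947556 (Z = -2052230 + 3999786 = 1947556)
1/(V(983, -2913) + Z) = 1/(983 + 1947556) = 1/1948539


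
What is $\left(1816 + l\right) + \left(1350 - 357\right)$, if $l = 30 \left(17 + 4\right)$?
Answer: $3439$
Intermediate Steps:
$l = 630$ ($l = 30 \cdot 21 = 630$)
$\left(1816 + l\right) + \left(1350 - 357\right) = \left(1816 + 630\right) + \left(1350 - 357\right) = 2446 + 993 = 3439$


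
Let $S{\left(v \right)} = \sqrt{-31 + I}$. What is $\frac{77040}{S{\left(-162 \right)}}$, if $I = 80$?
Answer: $\frac{77040}{7} \approx 11006.0$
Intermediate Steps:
$S{\left(v \right)} = 7$ ($S{\left(v \right)} = \sqrt{-31 + 80} = \sqrt{49} = 7$)
$\frac{77040}{S{\left(-162 \right)}} = \frac{77040}{7}$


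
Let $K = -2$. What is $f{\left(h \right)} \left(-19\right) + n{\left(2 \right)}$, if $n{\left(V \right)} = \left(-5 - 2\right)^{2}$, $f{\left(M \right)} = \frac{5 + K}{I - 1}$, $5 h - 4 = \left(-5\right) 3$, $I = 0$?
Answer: $106$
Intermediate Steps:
$h = - \frac{11}{5}$ ($h = \frac{4}{5} + \frac{\left(-5\right) 3}{5} = \frac{4}{5} + \frac{1}{5} \left(-15\right) = \frac{4}{5} - 3 = - \frac{11}{5} \approx -2.2$)
$f{\left(M \right)} = -3$ ($f{\left(M \right)} = \frac{5 - 2}{0 - 1} = \frac{3}{-1} = 3 \left(-1\right) = -3$)
$n{\left(V \right)} = 49$ ($n{\left(V \right)} = \left(-7\right)^{2} = 49$)
$f{\left(h \right)} \left(-19\right) + n{\left(2 \right)} = \left(-3\right) \left(-19\right) + 49 = 57 + 49 = 106$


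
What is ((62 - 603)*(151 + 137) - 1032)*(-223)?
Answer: 34975320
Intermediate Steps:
((62 - 603)*(151 + 137) - 1032)*(-223) = (-541*288 - 1032)*(-223) = (-155808 - 1032)*(-223) = -156840*(-223) = 34975320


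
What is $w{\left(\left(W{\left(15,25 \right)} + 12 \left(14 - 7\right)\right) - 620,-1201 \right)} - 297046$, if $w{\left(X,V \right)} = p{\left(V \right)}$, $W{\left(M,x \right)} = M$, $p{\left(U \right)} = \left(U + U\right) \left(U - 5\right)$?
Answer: $2599766$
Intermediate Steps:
$p{\left(U \right)} = 2 U \left(-5 + U\right)$
$w{\left(X,V \right)} = 2 V \left(-5 + V\right)$
$w{\left(\left(W{\left(15,25 \right)} + 12 \left(14 - 7\right)\right) - 620,-1201 \right)} - 297046 = 2 \left(-1201\right) \left(-5 - 1201\right) - 297046 = 2 \left(-1201\right) \left(-1206\right) - 297046 = 2896812 - 297046 = 2599766$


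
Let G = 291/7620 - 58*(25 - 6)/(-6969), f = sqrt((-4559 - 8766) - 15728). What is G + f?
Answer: 3475073/17701260 + I*sqrt(29053) ≈ 0.19632 + 170.45*I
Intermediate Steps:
f = I*sqrt(29053) (f = sqrt(-13325 - 15728) = sqrt(-29053) = I*sqrt(29053) ≈ 170.45*I)
G = 3475073/17701260 (G = 291*(1/7620) - 58*19*(-1/6969) = 97/2540 - 1102*(-1/6969) = 97/2540 + 1102/6969 = 3475073/17701260 ≈ 0.19632)
G + f = 3475073/17701260 + I*sqrt(29053)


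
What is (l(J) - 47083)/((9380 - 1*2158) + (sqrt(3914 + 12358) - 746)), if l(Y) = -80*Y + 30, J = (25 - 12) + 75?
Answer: -87576567/10480576 + 162279*sqrt(113)/10480576 ≈ -8.1915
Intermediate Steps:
J = 88 (J = 13 + 75 = 88)
l(Y) = 30 - 80*Y
(l(J) - 47083)/((9380 - 1*2158) + (sqrt(3914 + 12358) - 746)) = ((30 - 80*88) - 47083)/((9380 - 1*2158) + (sqrt(3914 + 12358) - 746)) = ((30 - 7040) - 47083)/((9380 - 2158) + (sqrt(16272) - 746)) = (-7010 - 47083)/(7222 + (12*sqrt(113) - 746)) = -54093/(7222 + (-746 + 12*sqrt(113))) = -54093/(6476 + 12*sqrt(113))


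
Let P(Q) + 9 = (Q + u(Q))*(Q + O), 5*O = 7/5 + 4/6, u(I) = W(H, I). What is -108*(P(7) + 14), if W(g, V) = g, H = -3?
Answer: -93564/25 ≈ -3742.6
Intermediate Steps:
u(I) = -3
O = 31/75 (O = (7/5 + 4/6)/5 = (7*(1/5) + 4*(1/6))/5 = (7/5 + 2/3)/5 = (1/5)*(31/15) = 31/75 ≈ 0.41333)
P(Q) = -9 + (-3 + Q)*(31/75 + Q) (P(Q) = -9 + (Q - 3)*(Q + 31/75) = -9 + (-3 + Q)*(31/75 + Q))
-108*(P(7) + 14) = -108*((-256/25 + 7**2 - 194/75*7) + 14) = -108*((-256/25 + 49 - 1358/75) + 14) = -108*(1549/75 + 14) = -108*2599/75 = -93564/25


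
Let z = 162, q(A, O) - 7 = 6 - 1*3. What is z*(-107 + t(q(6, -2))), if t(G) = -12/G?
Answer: -87642/5 ≈ -17528.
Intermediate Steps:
q(A, O) = 10 (q(A, O) = 7 + (6 - 1*3) = 7 + (6 - 3) = 7 + 3 = 10)
z*(-107 + t(q(6, -2))) = 162*(-107 - 12/10) = 162*(-107 - 12*⅒) = 162*(-107 - 6/5) = 162*(-541/5) = -87642/5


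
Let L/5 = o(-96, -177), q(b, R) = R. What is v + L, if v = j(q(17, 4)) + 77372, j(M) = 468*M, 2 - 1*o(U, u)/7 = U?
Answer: 82674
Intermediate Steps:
o(U, u) = 14 - 7*U
L = 3430 (L = 5*(14 - 7*(-96)) = 5*(14 + 672) = 5*686 = 3430)
v = 79244 (v = 468*4 + 77372 = 1872 + 77372 = 79244)
v + L = 79244 + 3430 = 82674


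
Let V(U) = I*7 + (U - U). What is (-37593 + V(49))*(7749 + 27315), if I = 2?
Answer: -1317670056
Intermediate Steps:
V(U) = 14 (V(U) = 2*7 + (U - U) = 14 + 0 = 14)
(-37593 + V(49))*(7749 + 27315) = (-37593 + 14)*(7749 + 27315) = -37579*35064 = -1317670056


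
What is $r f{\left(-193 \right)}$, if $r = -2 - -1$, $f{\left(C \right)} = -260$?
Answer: $260$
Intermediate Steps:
$r = -1$ ($r = -2 + 1 = -1$)
$r f{\left(-193 \right)} = \left(-1\right) \left(-260\right) = 260$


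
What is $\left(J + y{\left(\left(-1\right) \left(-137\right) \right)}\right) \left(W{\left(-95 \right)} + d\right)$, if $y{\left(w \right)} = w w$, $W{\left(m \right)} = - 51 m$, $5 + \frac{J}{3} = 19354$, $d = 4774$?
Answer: $738893104$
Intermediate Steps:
$J = 58047$ ($J = -15 + 3 \cdot 19354 = -15 + 58062 = 58047$)
$y{\left(w \right)} = w^{2}$
$\left(J + y{\left(\left(-1\right) \left(-137\right) \right)}\right) \left(W{\left(-95 \right)} + d\right) = \left(58047 + \left(\left(-1\right) \left(-137\right)\right)^{2}\right) \left(\left(-51\right) \left(-95\right) + 4774\right) = \left(58047 + 137^{2}\right) \left(4845 + 4774\right) = \left(58047 + 18769\right) 9619 = 76816 \cdot 9619 = 738893104$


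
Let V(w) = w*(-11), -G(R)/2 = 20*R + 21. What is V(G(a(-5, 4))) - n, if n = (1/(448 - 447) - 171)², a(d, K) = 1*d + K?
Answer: -28878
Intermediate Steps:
a(d, K) = K + d (a(d, K) = d + K = K + d)
G(R) = -42 - 40*R (G(R) = -2*(20*R + 21) = -2*(21 + 20*R) = -42 - 40*R)
V(w) = -11*w
n = 28900 (n = (1/1 - 171)² = (1 - 171)² = (-170)² = 28900)
V(G(a(-5, 4))) - n = -11*(-42 - 40*(4 - 5)) - 1*28900 = -11*(-42 - 40*(-1)) - 28900 = -11*(-42 + 40) - 28900 = -11*(-2) - 28900 = 22 - 28900 = -28878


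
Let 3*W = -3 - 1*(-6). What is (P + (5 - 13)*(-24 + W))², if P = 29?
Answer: 45369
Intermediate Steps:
W = 1 (W = (-3 - 1*(-6))/3 = (-3 + 6)/3 = (⅓)*3 = 1)
(P + (5 - 13)*(-24 + W))² = (29 + (5 - 13)*(-24 + 1))² = (29 - 8*(-23))² = (29 + 184)² = 213² = 45369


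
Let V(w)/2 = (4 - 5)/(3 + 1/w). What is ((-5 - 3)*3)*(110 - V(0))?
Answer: -2640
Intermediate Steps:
V(w) = -2/(3 + 1/w) (V(w) = 2*((4 - 5)/(3 + 1/w)) = 2*(-1/(3 + 1/w)) = -2/(3 + 1/w))
((-5 - 3)*3)*(110 - V(0)) = ((-5 - 3)*3)*(110 - (-2)*0/(1 + 3*0)) = (-8*3)*(110 - (-2)*0/(1 + 0)) = -24*(110 - (-2)*0/1) = -24*(110 - (-2)*0) = -24*(110 - 1*0) = -24*(110 + 0) = -24*110 = -2640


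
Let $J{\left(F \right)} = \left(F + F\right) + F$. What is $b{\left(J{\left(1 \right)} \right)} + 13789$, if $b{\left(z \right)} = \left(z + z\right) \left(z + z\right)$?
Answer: $13825$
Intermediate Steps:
$J{\left(F \right)} = 3 F$ ($J{\left(F \right)} = 2 F + F = 3 F$)
$b{\left(z \right)} = 4 z^{2}$ ($b{\left(z \right)} = 2 z 2 z = 4 z^{2}$)
$b{\left(J{\left(1 \right)} \right)} + 13789 = 4 \left(3 \cdot 1\right)^{2} + 13789 = 4 \cdot 3^{2} + 13789 = 4 \cdot 9 + 13789 = 36 + 13789 = 13825$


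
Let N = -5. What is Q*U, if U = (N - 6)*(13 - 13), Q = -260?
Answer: 0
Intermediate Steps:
U = 0 (U = (-5 - 6)*(13 - 13) = -11*0 = 0)
Q*U = -260*0 = 0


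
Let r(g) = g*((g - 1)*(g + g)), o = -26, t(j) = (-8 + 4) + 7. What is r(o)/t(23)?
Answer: -12168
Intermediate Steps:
t(j) = 3 (t(j) = -4 + 7 = 3)
r(g) = 2*g**2*(-1 + g) (r(g) = g*((-1 + g)*(2*g)) = g*(2*g*(-1 + g)) = 2*g**2*(-1 + g))
r(o)/t(23) = (2*(-26)**2*(-1 - 26))/3 = (2*676*(-27))*(1/3) = -36504*1/3 = -12168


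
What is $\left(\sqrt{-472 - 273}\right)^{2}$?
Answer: $-745$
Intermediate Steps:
$\left(\sqrt{-472 - 273}\right)^{2} = \left(\sqrt{-745}\right)^{2} = \left(i \sqrt{745}\right)^{2} = -745$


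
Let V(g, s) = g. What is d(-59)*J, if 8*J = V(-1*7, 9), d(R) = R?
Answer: 413/8 ≈ 51.625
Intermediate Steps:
J = -7/8 (J = (-1*7)/8 = (1/8)*(-7) = -7/8 ≈ -0.87500)
d(-59)*J = -59*(-7/8) = 413/8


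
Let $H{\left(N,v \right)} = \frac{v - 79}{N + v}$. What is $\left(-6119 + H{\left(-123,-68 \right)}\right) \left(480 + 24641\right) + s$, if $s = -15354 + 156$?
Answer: $- \frac{29358851240}{191} \approx -1.5371 \cdot 10^{8}$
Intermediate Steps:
$H{\left(N,v \right)} = \frac{-79 + v}{N + v}$
$s = -15198$
$\left(-6119 + H{\left(-123,-68 \right)}\right) \left(480 + 24641\right) + s = \left(-6119 + \frac{-79 - 68}{-123 - 68}\right) \left(480 + 24641\right) - 15198 = \left(-6119 + \frac{1}{-191} \left(-147\right)\right) 25121 - 15198 = \left(-6119 - - \frac{147}{191}\right) 25121 - 15198 = \left(-6119 + \frac{147}{191}\right) 25121 - 15198 = \left(- \frac{1168582}{191}\right) 25121 - 15198 = - \frac{29355948422}{191} - 15198 = - \frac{29358851240}{191}$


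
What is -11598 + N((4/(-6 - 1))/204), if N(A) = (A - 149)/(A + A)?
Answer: 14999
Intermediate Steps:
N(A) = (-149 + A)/(2*A) (N(A) = (-149 + A)/((2*A)) = (-149 + A)*(1/(2*A)) = (-149 + A)/(2*A))
-11598 + N((4/(-6 - 1))/204) = -11598 + (-149 + (4/(-6 - 1))/204)/(2*(((4/(-6 - 1))/204))) = -11598 + (-149 + (4/(-7))*(1/204))/(2*(((4/(-7))*(1/204)))) = -11598 + (-149 - ⅐*4*(1/204))/(2*((-⅐*4*(1/204)))) = -11598 + (-149 - 4/7*1/204)/(2*((-4/7*1/204))) = -11598 + (-149 - 1/357)/(2*(-1/357)) = -11598 + (½)*(-357)*(-53194/357) = -11598 + 26597 = 14999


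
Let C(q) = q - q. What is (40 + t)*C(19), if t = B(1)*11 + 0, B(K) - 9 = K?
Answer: 0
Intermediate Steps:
C(q) = 0
B(K) = 9 + K
t = 110 (t = (9 + 1)*11 + 0 = 10*11 + 0 = 110 + 0 = 110)
(40 + t)*C(19) = (40 + 110)*0 = 150*0 = 0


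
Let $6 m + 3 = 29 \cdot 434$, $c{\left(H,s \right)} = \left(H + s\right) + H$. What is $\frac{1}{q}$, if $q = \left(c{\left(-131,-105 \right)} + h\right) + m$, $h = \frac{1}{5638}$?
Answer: $\frac{8457}{14632021} \approx 0.00057798$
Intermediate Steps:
$c{\left(H,s \right)} = s + 2 H$
$h = \frac{1}{5638} \approx 0.00017737$
$m = \frac{12583}{6}$ ($m = - \frac{1}{2} + \frac{29 \cdot 434}{6} = - \frac{1}{2} + \frac{1}{6} \cdot 12586 = - \frac{1}{2} + \frac{6293}{3} = \frac{12583}{6} \approx 2097.2$)
$q = \frac{14632021}{8457}$ ($q = \left(\left(-105 + 2 \left(-131\right)\right) + \frac{1}{5638}\right) + \frac{12583}{6} = \left(\left(-105 - 262\right) + \frac{1}{5638}\right) + \frac{12583}{6} = \left(-367 + \frac{1}{5638}\right) + \frac{12583}{6} = - \frac{2069145}{5638} + \frac{12583}{6} = \frac{14632021}{8457} \approx 1730.2$)
$\frac{1}{q} = \frac{1}{\frac{14632021}{8457}} = \frac{8457}{14632021}$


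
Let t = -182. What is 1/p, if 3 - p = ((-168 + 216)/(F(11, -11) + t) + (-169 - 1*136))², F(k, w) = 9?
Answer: -29929/2789123182 ≈ -1.0731e-5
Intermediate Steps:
p = -2789123182/29929 (p = 3 - ((-168 + 216)/(9 - 182) + (-169 - 1*136))² = 3 - (48/(-173) + (-169 - 136))² = 3 - (48*(-1/173) - 305)² = 3 - (-48/173 - 305)² = 3 - (-52813/173)² = 3 - 1*2789212969/29929 = 3 - 2789212969/29929 = -2789123182/29929 ≈ -93191.)
1/p = 1/(-2789123182/29929) = -29929/2789123182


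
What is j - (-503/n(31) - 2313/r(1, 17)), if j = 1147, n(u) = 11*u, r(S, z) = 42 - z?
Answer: 10579483/8525 ≈ 1241.0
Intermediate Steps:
j - (-503/n(31) - 2313/r(1, 17)) = 1147 - (-503/(11*31) - 2313/(42 - 1*17)) = 1147 - (-503/341 - 2313/(42 - 17)) = 1147 - (-503*1/341 - 2313/25) = 1147 - (-503/341 - 2313*1/25) = 1147 - (-503/341 - 2313/25) = 1147 - 1*(-801308/8525) = 1147 + 801308/8525 = 10579483/8525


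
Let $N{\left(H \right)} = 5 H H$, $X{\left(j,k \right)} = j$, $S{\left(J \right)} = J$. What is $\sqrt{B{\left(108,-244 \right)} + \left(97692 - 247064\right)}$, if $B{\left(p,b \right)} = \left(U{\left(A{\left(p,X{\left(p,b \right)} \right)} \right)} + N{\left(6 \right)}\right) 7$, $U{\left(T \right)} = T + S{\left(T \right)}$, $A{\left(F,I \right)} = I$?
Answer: $10 i \sqrt{1466} \approx 382.88 i$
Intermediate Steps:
$N{\left(H \right)} = 5 H^{2}$
$U{\left(T \right)} = 2 T$ ($U{\left(T \right)} = T + T = 2 T$)
$B{\left(p,b \right)} = 1260 + 14 p$ ($B{\left(p,b \right)} = \left(2 p + 5 \cdot 6^{2}\right) 7 = \left(2 p + 5 \cdot 36\right) 7 = \left(2 p + 180\right) 7 = \left(180 + 2 p\right) 7 = 1260 + 14 p$)
$\sqrt{B{\left(108,-244 \right)} + \left(97692 - 247064\right)} = \sqrt{\left(1260 + 14 \cdot 108\right) + \left(97692 - 247064\right)} = \sqrt{\left(1260 + 1512\right) + \left(97692 - 247064\right)} = \sqrt{2772 - 149372} = \sqrt{-146600} = 10 i \sqrt{1466}$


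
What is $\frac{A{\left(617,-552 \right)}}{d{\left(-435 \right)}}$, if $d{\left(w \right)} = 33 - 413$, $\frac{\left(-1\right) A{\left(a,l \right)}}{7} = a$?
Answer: $\frac{4319}{380} \approx 11.366$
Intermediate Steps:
$A{\left(a,l \right)} = - 7 a$
$d{\left(w \right)} = -380$ ($d{\left(w \right)} = 33 - 413 = -380$)
$\frac{A{\left(617,-552 \right)}}{d{\left(-435 \right)}} = \frac{\left(-7\right) 617}{-380} = \left(-4319\right) \left(- \frac{1}{380}\right) = \frac{4319}{380}$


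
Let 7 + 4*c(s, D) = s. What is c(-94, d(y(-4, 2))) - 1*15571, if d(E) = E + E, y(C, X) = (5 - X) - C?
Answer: -62385/4 ≈ -15596.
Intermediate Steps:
y(C, X) = 5 - C - X
d(E) = 2*E
c(s, D) = -7/4 + s/4
c(-94, d(y(-4, 2))) - 1*15571 = (-7/4 + (¼)*(-94)) - 1*15571 = (-7/4 - 47/2) - 15571 = -101/4 - 15571 = -62385/4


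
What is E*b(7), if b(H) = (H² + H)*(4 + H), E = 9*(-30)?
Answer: -166320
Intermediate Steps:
E = -270
b(H) = (4 + H)*(H + H²) (b(H) = (H + H²)*(4 + H) = (4 + H)*(H + H²))
E*b(7) = -1890*(4 + 7² + 5*7) = -1890*(4 + 49 + 35) = -1890*88 = -270*616 = -166320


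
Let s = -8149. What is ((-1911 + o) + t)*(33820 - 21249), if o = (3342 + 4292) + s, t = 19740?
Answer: 217654294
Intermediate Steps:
o = -515 (o = (3342 + 4292) - 8149 = 7634 - 8149 = -515)
((-1911 + o) + t)*(33820 - 21249) = ((-1911 - 515) + 19740)*(33820 - 21249) = (-2426 + 19740)*12571 = 17314*12571 = 217654294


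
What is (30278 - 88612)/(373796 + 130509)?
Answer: -58334/504305 ≈ -0.11567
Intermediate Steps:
(30278 - 88612)/(373796 + 130509) = -58334/504305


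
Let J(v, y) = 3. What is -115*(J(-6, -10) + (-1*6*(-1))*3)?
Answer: -2415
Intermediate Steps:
-115*(J(-6, -10) + (-1*6*(-1))*3) = -115*(3 + (-1*6*(-1))*3) = -115*(3 - 6*(-1)*3) = -115*(3 + 6*3) = -115*(3 + 18) = -115*21 = -2415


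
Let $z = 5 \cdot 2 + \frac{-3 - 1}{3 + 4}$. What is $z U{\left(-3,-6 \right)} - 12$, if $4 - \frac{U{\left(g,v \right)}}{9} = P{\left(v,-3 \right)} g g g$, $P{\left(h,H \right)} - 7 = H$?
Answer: $9492$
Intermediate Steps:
$P{\left(h,H \right)} = 7 + H$
$U{\left(g,v \right)} = 36 - 36 g^{3}$ ($U{\left(g,v \right)} = 36 - 9 \left(7 - 3\right) g g g = 36 - 9 \cdot 4 g g^{2} = 36 - 9 \cdot 4 g^{3} = 36 - 36 g^{3}$)
$z = \frac{66}{7}$ ($z = 10 - \frac{4}{7} = \frac{66}{7} \approx 9.4286$)
$z U{\left(-3,-6 \right)} - 12 = \frac{66 \left(36 - 36 \left(-3\right)^{3}\right)}{7} - 12 = \frac{66 \left(36 - -972\right)}{7} - 12 = \frac{66 \left(36 + 972\right)}{7} - 12 = \frac{66}{7} \cdot 1008 - 12 = 9504 - 12 = 9492$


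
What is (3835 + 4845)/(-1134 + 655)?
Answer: -8680/479 ≈ -18.121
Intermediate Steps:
(3835 + 4845)/(-1134 + 655) = 8680/(-479) = 8680*(-1/479) = -8680/479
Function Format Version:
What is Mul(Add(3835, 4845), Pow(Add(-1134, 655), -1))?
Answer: Rational(-8680, 479) ≈ -18.121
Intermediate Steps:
Mul(Add(3835, 4845), Pow(Add(-1134, 655), -1)) = Mul(8680, Pow(-479, -1)) = Mul(8680, Rational(-1, 479)) = Rational(-8680, 479)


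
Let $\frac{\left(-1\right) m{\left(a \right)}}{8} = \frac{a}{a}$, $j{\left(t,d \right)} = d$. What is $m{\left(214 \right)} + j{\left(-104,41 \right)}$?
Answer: $33$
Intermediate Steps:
$m{\left(a \right)} = -8$ ($m{\left(a \right)} = - 8 \frac{a}{a} = \left(-8\right) 1 = -8$)
$m{\left(214 \right)} + j{\left(-104,41 \right)} = -8 + 41 = 33$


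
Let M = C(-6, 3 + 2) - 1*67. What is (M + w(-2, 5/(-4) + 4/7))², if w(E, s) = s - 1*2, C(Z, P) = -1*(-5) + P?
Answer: 2792241/784 ≈ 3561.5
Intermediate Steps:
C(Z, P) = 5 + P
w(E, s) = -2 + s (w(E, s) = s - 2 = -2 + s)
M = -57 (M = (5 + (3 + 2)) - 1*67 = (5 + 5) - 67 = 10 - 67 = -57)
(M + w(-2, 5/(-4) + 4/7))² = (-57 + (-2 + (5/(-4) + 4/7)))² = (-57 + (-2 + (5*(-¼) + 4*(⅐))))² = (-57 + (-2 + (-5/4 + 4/7)))² = (-57 + (-2 - 19/28))² = (-57 - 75/28)² = (-1671/28)² = 2792241/784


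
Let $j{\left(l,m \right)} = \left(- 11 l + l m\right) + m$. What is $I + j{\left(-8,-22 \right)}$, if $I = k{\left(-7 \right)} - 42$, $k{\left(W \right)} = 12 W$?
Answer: $116$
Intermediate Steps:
$j{\left(l,m \right)} = m - 11 l + l m$
$I = -126$ ($I = 12 \left(-7\right) - 42 = -84 - 42 = -126$)
$I + j{\left(-8,-22 \right)} = -126 - -242 = -126 + \left(-22 + 88 + 176\right) = -126 + 242 = 116$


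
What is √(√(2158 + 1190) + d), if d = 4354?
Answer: √(4354 + 6*√93) ≈ 66.422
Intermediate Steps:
√(√(2158 + 1190) + d) = √(√(2158 + 1190) + 4354) = √(√3348 + 4354) = √(6*√93 + 4354) = √(4354 + 6*√93)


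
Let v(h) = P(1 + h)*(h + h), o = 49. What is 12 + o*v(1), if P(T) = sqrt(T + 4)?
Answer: 12 + 98*sqrt(6) ≈ 252.05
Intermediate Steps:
P(T) = sqrt(4 + T)
v(h) = 2*h*sqrt(5 + h) (v(h) = sqrt(4 + (1 + h))*(h + h) = sqrt(5 + h)*(2*h) = 2*h*sqrt(5 + h))
12 + o*v(1) = 12 + 49*(2*1*sqrt(5 + 1)) = 12 + 49*(2*1*sqrt(6)) = 12 + 49*(2*sqrt(6)) = 12 + 98*sqrt(6)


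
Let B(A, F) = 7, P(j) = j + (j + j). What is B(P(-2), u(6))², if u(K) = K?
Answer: 49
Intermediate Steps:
P(j) = 3*j (P(j) = j + 2*j = 3*j)
B(P(-2), u(6))² = 7² = 49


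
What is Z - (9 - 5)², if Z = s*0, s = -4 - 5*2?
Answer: -16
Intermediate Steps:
s = -14 (s = -4 - 10 = -14)
Z = 0 (Z = -14*0 = 0)
Z - (9 - 5)² = 0 - (9 - 5)² = 0 - 1*4² = 0 - 1*16 = 0 - 16 = -16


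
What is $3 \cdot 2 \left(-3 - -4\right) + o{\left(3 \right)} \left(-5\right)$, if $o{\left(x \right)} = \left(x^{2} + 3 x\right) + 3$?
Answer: $-99$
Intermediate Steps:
$o{\left(x \right)} = 3 + x^{2} + 3 x$
$3 \cdot 2 \left(-3 - -4\right) + o{\left(3 \right)} \left(-5\right) = 3 \cdot 2 \left(-3 - -4\right) + \left(3 + 3^{2} + 3 \cdot 3\right) \left(-5\right) = 3 \cdot 2 \left(-3 + 4\right) + \left(3 + 9 + 9\right) \left(-5\right) = 3 \cdot 2 \cdot 1 + 21 \left(-5\right) = 3 \cdot 2 - 105 = 6 - 105 = -99$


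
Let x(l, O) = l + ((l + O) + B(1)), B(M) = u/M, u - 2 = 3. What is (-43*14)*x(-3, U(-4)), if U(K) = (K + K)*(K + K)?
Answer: -37926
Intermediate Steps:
u = 5 (u = 2 + 3 = 5)
B(M) = 5/M
U(K) = 4*K**2 (U(K) = (2*K)*(2*K) = 4*K**2)
x(l, O) = 5 + O + 2*l (x(l, O) = l + ((l + O) + 5/1) = l + ((O + l) + 5*1) = l + ((O + l) + 5) = l + (5 + O + l) = 5 + O + 2*l)
(-43*14)*x(-3, U(-4)) = (-43*14)*(5 + 4*(-4)**2 + 2*(-3)) = -602*(5 + 4*16 - 6) = -602*(5 + 64 - 6) = -602*63 = -37926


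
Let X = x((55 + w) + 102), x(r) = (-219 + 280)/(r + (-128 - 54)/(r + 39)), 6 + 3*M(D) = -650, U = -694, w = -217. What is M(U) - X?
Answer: -100475/462 ≈ -217.48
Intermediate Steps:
M(D) = -656/3 (M(D) = -2 + (⅓)*(-650) = -2 - 650/3 = -656/3)
x(r) = 61/(r - 182/(39 + r))
X = -183/154 (X = 61*(39 + ((55 - 217) + 102))/(-182 + ((55 - 217) + 102)² + 39*((55 - 217) + 102)) = 61*(39 + (-162 + 102))/(-182 + (-162 + 102)² + 39*(-162 + 102)) = 61*(39 - 60)/(-182 + (-60)² + 39*(-60)) = 61*(-21)/(-182 + 3600 - 2340) = 61*(-21)/1078 = 61*(1/1078)*(-21) = -183/154 ≈ -1.1883)
M(U) - X = -656/3 - 1*(-183/154) = -656/3 + 183/154 = -100475/462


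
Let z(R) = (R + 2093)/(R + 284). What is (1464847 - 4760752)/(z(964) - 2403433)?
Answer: 457032160/333275703 ≈ 1.3713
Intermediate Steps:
z(R) = (2093 + R)/(284 + R)
(1464847 - 4760752)/(z(964) - 2403433) = (1464847 - 4760752)/((2093 + 964)/(284 + 964) - 2403433) = -3295905/(3057/1248 - 2403433) = -3295905/((1/1248)*3057 - 2403433) = -3295905/(1019/416 - 2403433) = -3295905/(-999827109/416) = -3295905*(-416/999827109) = 457032160/333275703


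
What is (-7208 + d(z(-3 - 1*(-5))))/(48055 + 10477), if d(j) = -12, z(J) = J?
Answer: -1805/14633 ≈ -0.12335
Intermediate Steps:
(-7208 + d(z(-3 - 1*(-5))))/(48055 + 10477) = (-7208 - 12)/(48055 + 10477) = -7220/58532 = -7220*1/58532 = -1805/14633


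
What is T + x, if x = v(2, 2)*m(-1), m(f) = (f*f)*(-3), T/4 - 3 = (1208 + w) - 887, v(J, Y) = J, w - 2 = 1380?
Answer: 6818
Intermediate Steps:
w = 1382 (w = 2 + 1380 = 1382)
T = 6824 (T = 12 + 4*((1208 + 1382) - 887) = 12 + 4*(2590 - 887) = 12 + 4*1703 = 12 + 6812 = 6824)
m(f) = -3*f**2 (m(f) = f**2*(-3) = -3*f**2)
x = -6 (x = 2*(-3*(-1)**2) = 2*(-3*1) = 2*(-3) = -6)
T + x = 6824 - 6 = 6818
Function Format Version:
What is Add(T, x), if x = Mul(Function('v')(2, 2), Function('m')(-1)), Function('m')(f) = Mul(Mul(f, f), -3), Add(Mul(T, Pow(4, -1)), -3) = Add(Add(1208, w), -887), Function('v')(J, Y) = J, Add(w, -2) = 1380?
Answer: 6818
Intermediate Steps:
w = 1382 (w = Add(2, 1380) = 1382)
T = 6824 (T = Add(12, Mul(4, Add(Add(1208, 1382), -887))) = Add(12, Mul(4, Add(2590, -887))) = Add(12, Mul(4, 1703)) = Add(12, 6812) = 6824)
Function('m')(f) = Mul(-3, Pow(f, 2)) (Function('m')(f) = Mul(Pow(f, 2), -3) = Mul(-3, Pow(f, 2)))
x = -6 (x = Mul(2, Mul(-3, Pow(-1, 2))) = Mul(2, Mul(-3, 1)) = Mul(2, -3) = -6)
Add(T, x) = Add(6824, -6) = 6818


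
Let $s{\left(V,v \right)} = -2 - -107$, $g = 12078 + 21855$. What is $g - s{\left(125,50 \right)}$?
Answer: $33828$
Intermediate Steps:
$g = 33933$
$s{\left(V,v \right)} = 105$ ($s{\left(V,v \right)} = -2 + 107 = 105$)
$g - s{\left(125,50 \right)} = 33933 - 105 = 33828$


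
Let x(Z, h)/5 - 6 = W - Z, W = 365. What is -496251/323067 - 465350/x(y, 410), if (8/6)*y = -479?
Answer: -40573643977/314559569 ≈ -128.99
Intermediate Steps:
y = -1437/4 (y = (¾)*(-479) = -1437/4 ≈ -359.25)
x(Z, h) = 1855 - 5*Z (x(Z, h) = 30 + 5*(365 - Z) = 30 + (1825 - 5*Z) = 1855 - 5*Z)
-496251/323067 - 465350/x(y, 410) = -496251/323067 - 465350/(1855 - 5*(-1437/4)) = -496251*1/323067 - 465350/(1855 + 7185/4) = -165417/107689 - 465350/14605/4 = -165417/107689 - 465350*4/14605 = -165417/107689 - 372280/2921 = -40573643977/314559569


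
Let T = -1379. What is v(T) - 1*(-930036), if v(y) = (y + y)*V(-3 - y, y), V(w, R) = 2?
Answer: 924520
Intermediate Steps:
v(y) = 4*y (v(y) = (y + y)*2 = (2*y)*2 = 4*y)
v(T) - 1*(-930036) = 4*(-1379) - 1*(-930036) = -5516 + 930036 = 924520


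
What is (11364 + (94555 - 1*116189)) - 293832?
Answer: -304102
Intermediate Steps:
(11364 + (94555 - 1*116189)) - 293832 = (11364 + (94555 - 116189)) - 293832 = (11364 - 21634) - 293832 = -10270 - 293832 = -304102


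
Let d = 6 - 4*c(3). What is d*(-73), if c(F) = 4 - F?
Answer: -146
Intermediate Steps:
d = 2 (d = 6 - 4*(4 - 1*3) = 6 - 4*(4 - 3) = 6 - 4*1 = 6 - 4 = 2)
d*(-73) = 2*(-73) = -146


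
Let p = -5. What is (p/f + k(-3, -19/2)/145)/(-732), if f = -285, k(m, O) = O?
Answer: 13/198360 ≈ 6.5537e-5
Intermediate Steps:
(p/f + k(-3, -19/2)/145)/(-732) = (-5/(-285) - 19/2/145)/(-732) = (-5*(-1/285) - 19*½*(1/145))*(-1/732) = (1/57 - 19/2*1/145)*(-1/732) = (1/57 - 19/290)*(-1/732) = -793/16530*(-1/732) = 13/198360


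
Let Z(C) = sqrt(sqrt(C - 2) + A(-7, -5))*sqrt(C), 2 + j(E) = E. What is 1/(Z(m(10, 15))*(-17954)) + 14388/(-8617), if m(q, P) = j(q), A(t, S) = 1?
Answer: -14388/8617 - sqrt(2)/(71816*sqrt(1 + sqrt(6))) ≈ -1.6697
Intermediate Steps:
j(E) = -2 + E
m(q, P) = -2 + q
Z(C) = sqrt(C)*sqrt(1 + sqrt(-2 + C)) (Z(C) = sqrt(sqrt(C - 2) + 1)*sqrt(C) = sqrt(sqrt(-2 + C) + 1)*sqrt(C) = sqrt(1 + sqrt(-2 + C))*sqrt(C) = sqrt(C)*sqrt(1 + sqrt(-2 + C)))
1/(Z(m(10, 15))*(-17954)) + 14388/(-8617) = 1/((sqrt(-2 + 10)*sqrt(1 + sqrt(-2 + (-2 + 10))))*(-17954)) + 14388/(-8617) = -1/17954/(sqrt(8)*sqrt(1 + sqrt(-2 + 8))) + 14388*(-1/8617) = -1/17954/((2*sqrt(2))*sqrt(1 + sqrt(6))) - 14388/8617 = -1/17954/(2*sqrt(2)*sqrt(1 + sqrt(6))) - 14388/8617 = (sqrt(2)/(4*sqrt(1 + sqrt(6))))*(-1/17954) - 14388/8617 = -sqrt(2)/(71816*sqrt(1 + sqrt(6))) - 14388/8617 = -14388/8617 - sqrt(2)/(71816*sqrt(1 + sqrt(6)))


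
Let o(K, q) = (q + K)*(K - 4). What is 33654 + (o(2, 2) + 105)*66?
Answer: 40056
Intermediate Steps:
o(K, q) = (-4 + K)*(K + q) (o(K, q) = (K + q)*(-4 + K) = (-4 + K)*(K + q))
33654 + (o(2, 2) + 105)*66 = 33654 + ((2² - 4*2 - 4*2 + 2*2) + 105)*66 = 33654 + ((4 - 8 - 8 + 4) + 105)*66 = 33654 + (-8 + 105)*66 = 33654 + 97*66 = 33654 + 6402 = 40056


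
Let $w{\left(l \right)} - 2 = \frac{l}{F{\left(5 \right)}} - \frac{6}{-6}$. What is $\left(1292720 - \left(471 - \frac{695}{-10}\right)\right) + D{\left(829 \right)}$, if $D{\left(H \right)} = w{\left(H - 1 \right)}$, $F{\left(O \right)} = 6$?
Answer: $\frac{2584641}{2} \approx 1.2923 \cdot 10^{6}$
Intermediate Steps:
$w{\left(l \right)} = 3 + \frac{l}{6}$ ($w{\left(l \right)} = 2 + \left(\frac{l}{6} - \frac{6}{-6}\right) = 2 + \left(l \frac{1}{6} - -1\right) = 2 + \left(\frac{l}{6} + 1\right) = 2 + \left(1 + \frac{l}{6}\right) = 3 + \frac{l}{6}$)
$D{\left(H \right)} = \frac{17}{6} + \frac{H}{6}$ ($D{\left(H \right)} = 3 + \frac{H - 1}{6} = 3 + \frac{-1 + H}{6} = 3 + \left(- \frac{1}{6} + \frac{H}{6}\right) = \frac{17}{6} + \frac{H}{6}$)
$\left(1292720 - \left(471 - \frac{695}{-10}\right)\right) + D{\left(829 \right)} = \left(1292720 - \left(471 - \frac{695}{-10}\right)\right) + \left(\frac{17}{6} + \frac{1}{6} \cdot 829\right) = \left(1292720 + \left(-471 + 695 \left(- \frac{1}{10}\right)\right)\right) + \left(\frac{17}{6} + \frac{829}{6}\right) = \left(1292720 - \frac{1081}{2}\right) + 141 = \frac{2584359}{2} + 141 = \frac{2584641}{2}$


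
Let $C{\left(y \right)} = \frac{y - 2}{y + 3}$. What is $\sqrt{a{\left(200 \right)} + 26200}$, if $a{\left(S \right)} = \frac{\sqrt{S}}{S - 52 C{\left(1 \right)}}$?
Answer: $\frac{\sqrt{1188667800 + 2130 \sqrt{2}}}{213} \approx 161.86$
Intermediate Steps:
$C{\left(y \right)} = \frac{-2 + y}{3 + y}$
$a{\left(S \right)} = \frac{\sqrt{S}}{13 + S}$ ($a{\left(S \right)} = \frac{\sqrt{S}}{S - 52 \frac{-2 + 1}{3 + 1}} = \frac{\sqrt{S}}{S - 52 \cdot \frac{1}{4} \left(-1\right)} = \frac{\sqrt{S}}{S - -13} = \frac{\sqrt{S}}{S + 13} = \frac{\sqrt{S}}{13 + S}$)
$\sqrt{a{\left(200 \right)} + 26200} = \sqrt{\frac{\sqrt{200}}{13 + 200} + 26200} = \sqrt{\frac{10 \sqrt{2}}{213} + 26200} = \sqrt{26200 + \frac{10 \sqrt{2}}{213}}$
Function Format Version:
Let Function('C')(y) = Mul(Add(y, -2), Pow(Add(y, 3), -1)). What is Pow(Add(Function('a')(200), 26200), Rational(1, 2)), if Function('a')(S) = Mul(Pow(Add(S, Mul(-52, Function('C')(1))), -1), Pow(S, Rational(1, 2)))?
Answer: Mul(Rational(1, 213), Pow(Add(1188667800, Mul(2130, Pow(2, Rational(1, 2)))), Rational(1, 2))) ≈ 161.86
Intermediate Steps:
Function('C')(y) = Mul(Pow(Add(3, y), -1), Add(-2, y)) (Function('C')(y) = Mul(Add(-2, y), Pow(Add(3, y), -1)) = Mul(Pow(Add(3, y), -1), Add(-2, y)))
Function('a')(S) = Mul(Pow(S, Rational(1, 2)), Pow(Add(13, S), -1)) (Function('a')(S) = Mul(Pow(Add(S, Mul(-52, Mul(Pow(Add(3, 1), -1), Add(-2, 1)))), -1), Pow(S, Rational(1, 2))) = Mul(Pow(Add(S, Mul(-52, Mul(Pow(4, -1), -1))), -1), Pow(S, Rational(1, 2))) = Mul(Pow(Add(S, Mul(-52, Mul(Rational(1, 4), -1))), -1), Pow(S, Rational(1, 2))) = Mul(Pow(Add(S, Mul(-52, Rational(-1, 4))), -1), Pow(S, Rational(1, 2))) = Mul(Pow(Add(S, 13), -1), Pow(S, Rational(1, 2))) = Mul(Pow(Add(13, S), -1), Pow(S, Rational(1, 2))) = Mul(Pow(S, Rational(1, 2)), Pow(Add(13, S), -1)))
Pow(Add(Function('a')(200), 26200), Rational(1, 2)) = Pow(Add(Mul(Pow(200, Rational(1, 2)), Pow(Add(13, 200), -1)), 26200), Rational(1, 2)) = Pow(Add(Mul(Mul(10, Pow(2, Rational(1, 2))), Pow(213, -1)), 26200), Rational(1, 2)) = Pow(Add(Mul(Mul(10, Pow(2, Rational(1, 2))), Rational(1, 213)), 26200), Rational(1, 2)) = Pow(Add(Mul(Rational(10, 213), Pow(2, Rational(1, 2))), 26200), Rational(1, 2)) = Pow(Add(26200, Mul(Rational(10, 213), Pow(2, Rational(1, 2)))), Rational(1, 2))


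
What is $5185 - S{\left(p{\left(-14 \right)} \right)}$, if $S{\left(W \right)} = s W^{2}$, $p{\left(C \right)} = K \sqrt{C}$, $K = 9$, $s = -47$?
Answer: $-48113$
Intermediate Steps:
$p{\left(C \right)} = 9 \sqrt{C}$
$S{\left(W \right)} = - 47 W^{2}$
$5185 - S{\left(p{\left(-14 \right)} \right)} = 5185 - - 47 \left(9 \sqrt{-14}\right)^{2} = 5185 - - 47 \left(9 i \sqrt{14}\right)^{2} = 5185 - \left(-47\right) \left(-1134\right) = 5185 - 53298 = -48113$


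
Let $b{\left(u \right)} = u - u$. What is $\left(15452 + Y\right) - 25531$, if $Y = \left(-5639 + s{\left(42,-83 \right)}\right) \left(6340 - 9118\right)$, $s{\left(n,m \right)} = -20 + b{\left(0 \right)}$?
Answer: $15710623$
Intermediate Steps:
$b{\left(u \right)} = 0$
$s{\left(n,m \right)} = -20$ ($s{\left(n,m \right)} = -20 + 0 = -20$)
$Y = 15720702$ ($Y = \left(-5639 - 20\right) \left(6340 - 9118\right) = \left(-5659\right) \left(-2778\right) = 15720702$)
$\left(15452 + Y\right) - 25531 = \left(15452 + 15720702\right) - 25531 = 15736154 - 25531 = 15710623$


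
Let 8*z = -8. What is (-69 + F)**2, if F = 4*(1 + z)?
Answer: 4761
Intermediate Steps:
z = -1 (z = (1/8)*(-8) = -1)
F = 0 (F = 4*(1 - 1) = 4*0 = 0)
(-69 + F)**2 = (-69 + 0)**2 = (-69)**2 = 4761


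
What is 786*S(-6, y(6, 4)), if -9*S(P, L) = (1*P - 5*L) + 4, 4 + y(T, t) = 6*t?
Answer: 8908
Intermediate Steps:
y(T, t) = -4 + 6*t
S(P, L) = -4/9 - P/9 + 5*L/9 (S(P, L) = -((1*P - 5*L) + 4)/9 = -((P - 5*L) + 4)/9 = -(4 + P - 5*L)/9 = -4/9 - P/9 + 5*L/9)
786*S(-6, y(6, 4)) = 786*(-4/9 - 1/9*(-6) + 5*(-4 + 6*4)/9) = 786*(-4/9 + 2/3 + 5*(-4 + 24)/9) = 786*(-4/9 + 2/3 + (5/9)*20) = 786*(-4/9 + 2/3 + 100/9) = 786*(34/3) = 8908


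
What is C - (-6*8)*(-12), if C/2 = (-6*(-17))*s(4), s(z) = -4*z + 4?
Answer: -3024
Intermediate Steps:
s(z) = 4 - 4*z
C = -2448 (C = 2*((-6*(-17))*(4 - 4*4)) = 2*(102*(4 - 16)) = 2*(102*(-12)) = 2*(-1224) = -2448)
C - (-6*8)*(-12) = -2448 - (-6*8)*(-12) = -2448 - (-48)*(-12) = -2448 - 1*576 = -2448 - 576 = -3024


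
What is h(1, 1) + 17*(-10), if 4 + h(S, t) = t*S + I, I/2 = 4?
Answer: -165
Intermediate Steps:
I = 8 (I = 2*4 = 8)
h(S, t) = 4 + S*t (h(S, t) = -4 + (t*S + 8) = -4 + (S*t + 8) = -4 + (8 + S*t) = 4 + S*t)
h(1, 1) + 17*(-10) = (4 + 1*1) + 17*(-10) = (4 + 1) - 170 = 5 - 170 = -165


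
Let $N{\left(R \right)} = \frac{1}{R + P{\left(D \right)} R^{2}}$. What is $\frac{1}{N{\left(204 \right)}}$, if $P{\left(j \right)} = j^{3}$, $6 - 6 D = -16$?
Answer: $\frac{6155156}{3} \approx 2.0517 \cdot 10^{6}$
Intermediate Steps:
$D = \frac{11}{3}$ ($D = 1 - - \frac{8}{3} = 1 + \frac{8}{3} = \frac{11}{3} \approx 3.6667$)
$N{\left(R \right)} = \frac{1}{R + \frac{1331 R^{2}}{27}}$ ($N{\left(R \right)} = \frac{1}{R + \left(\frac{11}{3}\right)^{3} R^{2}} = \frac{1}{R + \frac{1331 R^{2}}{27}}$)
$\frac{1}{N{\left(204 \right)}} = \frac{1}{27 \cdot \frac{1}{204} \frac{1}{27 + 1331 \cdot 204}} = \frac{1}{27 \cdot \frac{1}{204} \frac{1}{27 + 271524}} = \frac{1}{27 \cdot \frac{1}{204} \cdot \frac{1}{271551}} = \frac{1}{\frac{3}{6155156}} = \frac{6155156}{3}$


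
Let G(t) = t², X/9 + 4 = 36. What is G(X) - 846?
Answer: 82098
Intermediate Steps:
X = 288 (X = -36 + 9*36 = -36 + 324 = 288)
G(X) - 846 = 288² - 846 = 82944 - 846 = 82098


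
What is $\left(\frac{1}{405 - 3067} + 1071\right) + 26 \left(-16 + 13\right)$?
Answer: $\frac{2643365}{2662} \approx 993.0$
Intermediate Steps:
$\left(\frac{1}{405 - 3067} + 1071\right) + 26 \left(-16 + 13\right) = \left(\frac{1}{-2662} + 1071\right) + 26 \left(-3\right) = \left(- \frac{1}{2662} + 1071\right) - 78 = \frac{2851001}{2662} - 78 = \frac{2643365}{2662}$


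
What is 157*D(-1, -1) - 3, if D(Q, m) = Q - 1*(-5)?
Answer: 625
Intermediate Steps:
D(Q, m) = 5 + Q (D(Q, m) = Q + 5 = 5 + Q)
157*D(-1, -1) - 3 = 157*(5 - 1) - 3 = 157*4 - 3 = 628 - 3 = 625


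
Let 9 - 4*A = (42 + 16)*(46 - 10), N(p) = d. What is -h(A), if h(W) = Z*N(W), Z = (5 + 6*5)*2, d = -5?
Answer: 350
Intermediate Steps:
N(p) = -5
Z = 70 (Z = (5 + 30)*2 = 35*2 = 70)
A = -2079/4 (A = 9/4 - (42 + 16)*(46 - 10)/4 = 9/4 - 29*36/2 = 9/4 - ¼*2088 = 9/4 - 522 = -2079/4 ≈ -519.75)
h(W) = -350 (h(W) = 70*(-5) = -350)
-h(A) = -1*(-350) = 350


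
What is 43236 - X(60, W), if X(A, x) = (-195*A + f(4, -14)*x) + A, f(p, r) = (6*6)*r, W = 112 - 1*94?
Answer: 63948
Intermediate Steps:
W = 18 (W = 112 - 94 = 18)
f(p, r) = 36*r
X(A, x) = -504*x - 194*A (X(A, x) = (-195*A + (36*(-14))*x) + A = (-195*A - 504*x) + A = (-504*x - 195*A) + A = -504*x - 194*A)
43236 - X(60, W) = 43236 - (-504*18 - 194*60) = 43236 - (-9072 - 11640) = 43236 - 1*(-20712) = 43236 + 20712 = 63948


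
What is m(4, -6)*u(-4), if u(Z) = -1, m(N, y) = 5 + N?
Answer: -9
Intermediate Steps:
m(4, -6)*u(-4) = (5 + 4)*(-1) = 9*(-1) = -9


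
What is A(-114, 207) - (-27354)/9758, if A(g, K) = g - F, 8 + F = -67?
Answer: -176604/4879 ≈ -36.197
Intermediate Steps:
F = -75 (F = -8 - 67 = -75)
A(g, K) = 75 + g (A(g, K) = g - 1*(-75) = g + 75 = 75 + g)
A(-114, 207) - (-27354)/9758 = (75 - 114) - (-27354)/9758 = -39 - (-27354)/9758 = -39 - 1*(-13677/4879) = -39 + 13677/4879 = -176604/4879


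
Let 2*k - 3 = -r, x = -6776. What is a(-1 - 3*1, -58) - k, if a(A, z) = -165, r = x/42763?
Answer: -2035265/12218 ≈ -166.58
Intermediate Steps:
r = -968/6109 (r = -6776/42763 = -6776*1/42763 = -968/6109 ≈ -0.15845)
k = 19295/12218 (k = 3/2 + (-1*(-968/6109))/2 = 3/2 + (½)*(968/6109) = 3/2 + 484/6109 = 19295/12218 ≈ 1.5792)
a(-1 - 3*1, -58) - k = -165 - 1*19295/12218 = -165 - 19295/12218 = -2035265/12218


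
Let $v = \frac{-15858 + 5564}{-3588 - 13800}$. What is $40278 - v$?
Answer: $\frac{350171785}{8694} \approx 40277.0$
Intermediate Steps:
$v = \frac{5147}{8694}$ ($v = - \frac{10294}{-17388} = \left(-10294\right) \left(- \frac{1}{17388}\right) = \frac{5147}{8694} \approx 0.59202$)
$40278 - v = 40278 - \frac{5147}{8694} = \frac{350171785}{8694}$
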